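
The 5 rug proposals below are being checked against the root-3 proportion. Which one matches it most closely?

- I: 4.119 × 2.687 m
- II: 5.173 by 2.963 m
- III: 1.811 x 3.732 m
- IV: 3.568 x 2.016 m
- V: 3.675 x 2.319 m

II

Ratios (long/short): I ≈ 1.533; II ≈ 1.746; III ≈ 2.061; IV ≈ 1.770; V ≈ 1.585.
root-3 ≈ 1.732; option II is nearest (Δ 0.014).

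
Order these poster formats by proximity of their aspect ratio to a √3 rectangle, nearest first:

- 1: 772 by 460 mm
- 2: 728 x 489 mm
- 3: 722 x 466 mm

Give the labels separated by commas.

1, 3, 2

1: 772/460 ≈ 1.678 → |1.678 − 1.732| = 0.054
2: 728/489 ≈ 1.489 → |1.489 − 1.732| = 0.243
3: 722/466 ≈ 1.549 → |1.549 − 1.732| = 0.183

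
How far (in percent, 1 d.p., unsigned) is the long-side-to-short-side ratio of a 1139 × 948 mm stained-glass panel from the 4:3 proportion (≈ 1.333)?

9.9%

Ratio = 1139 / 948 ≈ 1.2015.
Ideal 4:3 ≈ 1.3333. |1.2015 − 1.3333| / 1.3333 ≈ 9.89% → 9.9%.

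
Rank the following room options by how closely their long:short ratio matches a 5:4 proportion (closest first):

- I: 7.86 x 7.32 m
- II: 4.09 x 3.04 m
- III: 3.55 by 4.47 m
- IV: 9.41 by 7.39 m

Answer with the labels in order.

III, IV, II, I

I: 7.86/7.32 ≈ 1.074 → |1.074 − 1.250| = 0.176
II: 4.09/3.04 ≈ 1.345 → |1.345 − 1.250| = 0.095
III: 4.47/3.55 ≈ 1.259 → |1.259 − 1.250| = 0.009
IV: 9.41/7.39 ≈ 1.273 → |1.273 − 1.250| = 0.023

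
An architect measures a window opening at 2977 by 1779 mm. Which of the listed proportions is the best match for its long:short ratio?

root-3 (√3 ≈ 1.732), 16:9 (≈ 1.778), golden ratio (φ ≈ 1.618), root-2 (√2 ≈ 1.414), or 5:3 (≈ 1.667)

2977/1779 ≈ 1.673. Nearest candidates are 5:3 (1.667, off by 0.006) and golden ratio (1.618, off by 0.055).

5:3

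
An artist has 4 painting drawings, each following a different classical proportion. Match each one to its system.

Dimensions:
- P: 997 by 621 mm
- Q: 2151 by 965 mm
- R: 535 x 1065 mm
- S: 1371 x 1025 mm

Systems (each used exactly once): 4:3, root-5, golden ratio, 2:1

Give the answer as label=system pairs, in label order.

P=golden ratio, Q=root-5, R=2:1, S=4:3

Ratios: P ≈ 1.605; Q ≈ 2.229; R ≈ 1.991; S ≈ 1.338.
Targets: 4:3 ≈ 1.333; root-5 ≈ 2.236; golden ratio ≈ 1.618; 2:1 ≈ 2.000.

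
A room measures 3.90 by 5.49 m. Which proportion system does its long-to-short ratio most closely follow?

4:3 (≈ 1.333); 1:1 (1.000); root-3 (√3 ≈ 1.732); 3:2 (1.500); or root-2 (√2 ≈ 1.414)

root-2

Ratio = 5.49 / 3.90 ≈ 1.408.
Distances: 4:3 1.333 (Δ 0.075); 1:1 1.000 (Δ 0.408); root-3 1.732 (Δ 0.324); 3:2 1.500 (Δ 0.092); root-2 1.414 (Δ 0.006).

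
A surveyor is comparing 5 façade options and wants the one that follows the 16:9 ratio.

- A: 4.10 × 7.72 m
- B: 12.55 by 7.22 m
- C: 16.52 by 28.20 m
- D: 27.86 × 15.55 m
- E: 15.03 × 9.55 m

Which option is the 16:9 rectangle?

Ratios (long/short): A ≈ 1.883; B ≈ 1.738; C ≈ 1.707; D ≈ 1.792; E ≈ 1.574.
16:9 ≈ 1.778; option D is nearest (Δ 0.014).

D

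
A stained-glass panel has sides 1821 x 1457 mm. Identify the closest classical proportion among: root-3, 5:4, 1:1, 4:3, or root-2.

5:4

1821/1457 ≈ 1.250. Nearest candidates are 5:4 (1.250, off by 0.000) and 4:3 (1.333, off by 0.083).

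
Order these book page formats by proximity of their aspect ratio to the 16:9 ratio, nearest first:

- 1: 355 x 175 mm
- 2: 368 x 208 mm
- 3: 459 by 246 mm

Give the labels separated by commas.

2, 3, 1

1: 355/175 ≈ 2.029 → |2.029 − 1.778| = 0.251
2: 368/208 ≈ 1.769 → |1.769 − 1.778| = 0.009
3: 459/246 ≈ 1.866 → |1.866 − 1.778| = 0.088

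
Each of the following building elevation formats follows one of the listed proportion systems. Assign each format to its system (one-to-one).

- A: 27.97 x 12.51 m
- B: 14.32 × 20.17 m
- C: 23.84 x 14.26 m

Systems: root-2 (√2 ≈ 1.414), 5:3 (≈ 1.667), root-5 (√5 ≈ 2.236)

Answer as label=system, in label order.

Ratios: A ≈ 2.236; B ≈ 1.409; C ≈ 1.672.
Targets: root-2 ≈ 1.414; 5:3 ≈ 1.667; root-5 ≈ 2.236.

A=root-5, B=root-2, C=5:3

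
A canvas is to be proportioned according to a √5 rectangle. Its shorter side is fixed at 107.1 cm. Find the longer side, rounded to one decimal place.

239.5 cm

root-5 ≈ 2.23607.
Longer side = 107.1 × 2.23607 ≈ 239.483 → 239.5 cm.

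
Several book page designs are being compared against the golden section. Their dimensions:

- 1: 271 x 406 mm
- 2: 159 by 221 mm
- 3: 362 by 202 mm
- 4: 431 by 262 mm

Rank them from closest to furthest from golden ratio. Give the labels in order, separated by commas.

Ratios: 1 = 406 / 271 ≈ 1.498; 2 = 221 / 159 ≈ 1.390; 3 = 362 / 202 ≈ 1.792; 4 = 431 / 262 ≈ 1.645.
|Δ from 1.618|: 1 0.120; 2 0.228; 3 0.174; 4 0.027.

4, 1, 3, 2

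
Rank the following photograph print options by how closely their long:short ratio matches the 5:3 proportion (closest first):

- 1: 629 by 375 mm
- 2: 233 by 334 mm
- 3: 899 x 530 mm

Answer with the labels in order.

1: 629/375 ≈ 1.677 → |1.677 − 1.667| = 0.010
2: 334/233 ≈ 1.433 → |1.433 − 1.667| = 0.234
3: 899/530 ≈ 1.696 → |1.696 − 1.667| = 0.029

1, 3, 2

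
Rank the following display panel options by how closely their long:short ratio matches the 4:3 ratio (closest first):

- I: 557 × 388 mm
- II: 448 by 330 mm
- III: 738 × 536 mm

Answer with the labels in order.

II, III, I

I: 557/388 ≈ 1.436 → |1.436 − 1.333| = 0.103
II: 448/330 ≈ 1.358 → |1.358 − 1.333| = 0.025
III: 738/536 ≈ 1.377 → |1.377 − 1.333| = 0.044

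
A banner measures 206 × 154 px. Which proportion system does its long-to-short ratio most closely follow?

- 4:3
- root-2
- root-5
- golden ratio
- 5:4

4:3

206/154 ≈ 1.338. Nearest candidates are 4:3 (1.333, off by 0.005) and root-2 (1.414, off by 0.076).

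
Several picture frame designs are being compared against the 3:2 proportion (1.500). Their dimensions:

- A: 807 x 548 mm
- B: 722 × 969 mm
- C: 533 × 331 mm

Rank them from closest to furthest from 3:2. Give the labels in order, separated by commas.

Ratios: A = 807 / 548 ≈ 1.473; B = 969 / 722 ≈ 1.342; C = 533 / 331 ≈ 1.610.
|Δ from 1.500|: A 0.027; B 0.158; C 0.110.

A, C, B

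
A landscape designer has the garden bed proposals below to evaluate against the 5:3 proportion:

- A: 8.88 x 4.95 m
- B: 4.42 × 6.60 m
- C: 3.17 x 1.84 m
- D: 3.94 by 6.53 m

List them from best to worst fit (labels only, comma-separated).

D, C, A, B

A: 8.88/4.95 ≈ 1.794 → |1.794 − 1.667| = 0.127
B: 6.60/4.42 ≈ 1.493 → |1.493 − 1.667| = 0.174
C: 3.17/1.84 ≈ 1.723 → |1.723 − 1.667| = 0.056
D: 6.53/3.94 ≈ 1.657 → |1.657 − 1.667| = 0.010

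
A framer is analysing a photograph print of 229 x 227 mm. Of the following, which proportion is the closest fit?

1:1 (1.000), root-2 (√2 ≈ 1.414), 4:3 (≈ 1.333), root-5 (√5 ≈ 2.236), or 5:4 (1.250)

Ratio = 229 / 227 ≈ 1.009.
Distances: 1:1 1.000 (Δ 0.009); root-2 1.414 (Δ 0.405); 4:3 1.333 (Δ 0.324); root-5 2.236 (Δ 1.227); 5:4 1.250 (Δ 0.241).

1:1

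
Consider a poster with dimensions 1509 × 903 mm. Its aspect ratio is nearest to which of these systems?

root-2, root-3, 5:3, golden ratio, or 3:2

5:3

Ratio = 1509 / 903 ≈ 1.671.
Distances: root-2 1.414 (Δ 0.257); root-3 1.732 (Δ 0.061); 5:3 1.667 (Δ 0.004); golden ratio 1.618 (Δ 0.053); 3:2 1.500 (Δ 0.171).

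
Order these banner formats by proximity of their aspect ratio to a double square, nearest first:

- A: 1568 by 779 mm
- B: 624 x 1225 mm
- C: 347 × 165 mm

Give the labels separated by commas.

A, B, C

Ratios: A = 1568 / 779 ≈ 2.013; B = 1225 / 624 ≈ 1.963; C = 347 / 165 ≈ 2.103.
|Δ from 2.000|: A 0.013; B 0.037; C 0.103.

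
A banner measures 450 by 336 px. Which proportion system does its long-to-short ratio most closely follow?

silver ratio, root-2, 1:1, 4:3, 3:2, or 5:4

Ratio = 450 / 336 ≈ 1.339.
Distances: silver ratio 2.414 (Δ 1.075); root-2 1.414 (Δ 0.075); 1:1 1.000 (Δ 0.339); 4:3 1.333 (Δ 0.006); 3:2 1.500 (Δ 0.161); 5:4 1.250 (Δ 0.089).

4:3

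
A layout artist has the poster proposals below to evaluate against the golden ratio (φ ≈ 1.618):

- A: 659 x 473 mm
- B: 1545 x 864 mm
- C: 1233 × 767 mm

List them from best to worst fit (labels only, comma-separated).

C, B, A

Ratios: A = 659 / 473 ≈ 1.393; B = 1545 / 864 ≈ 1.788; C = 1233 / 767 ≈ 1.608.
|Δ from 1.618|: A 0.225; B 0.170; C 0.010.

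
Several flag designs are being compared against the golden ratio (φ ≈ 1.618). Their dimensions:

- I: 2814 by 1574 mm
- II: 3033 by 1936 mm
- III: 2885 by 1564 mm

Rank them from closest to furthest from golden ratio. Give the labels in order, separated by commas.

I: 2814/1574 ≈ 1.788 → |1.788 − 1.618| = 0.170
II: 3033/1936 ≈ 1.567 → |1.567 − 1.618| = 0.051
III: 2885/1564 ≈ 1.845 → |1.845 − 1.618| = 0.227

II, I, III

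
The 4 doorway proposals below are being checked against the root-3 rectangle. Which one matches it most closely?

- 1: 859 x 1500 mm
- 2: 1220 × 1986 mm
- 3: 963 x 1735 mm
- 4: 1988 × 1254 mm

1

Ratios (long/short): 1 ≈ 1.746; 2 ≈ 1.628; 3 ≈ 1.802; 4 ≈ 1.585.
root-3 ≈ 1.732; option 1 is nearest (Δ 0.014).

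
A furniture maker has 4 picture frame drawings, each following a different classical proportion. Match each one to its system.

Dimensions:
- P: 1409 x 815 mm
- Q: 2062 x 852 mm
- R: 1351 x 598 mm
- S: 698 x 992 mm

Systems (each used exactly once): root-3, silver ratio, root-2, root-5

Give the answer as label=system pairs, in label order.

P=root-3, Q=silver ratio, R=root-5, S=root-2

Ratios: P ≈ 1.729; Q ≈ 2.420; R ≈ 2.259; S ≈ 1.421.
Targets: root-3 ≈ 1.732; silver ratio ≈ 2.414; root-2 ≈ 1.414; root-5 ≈ 2.236.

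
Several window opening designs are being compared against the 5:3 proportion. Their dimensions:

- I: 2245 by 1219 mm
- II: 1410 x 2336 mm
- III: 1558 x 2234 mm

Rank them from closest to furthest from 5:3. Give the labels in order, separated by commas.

II, I, III

Ratios: I = 2245 / 1219 ≈ 1.842; II = 2336 / 1410 ≈ 1.657; III = 2234 / 1558 ≈ 1.434.
|Δ from 1.667|: I 0.175; II 0.010; III 0.233.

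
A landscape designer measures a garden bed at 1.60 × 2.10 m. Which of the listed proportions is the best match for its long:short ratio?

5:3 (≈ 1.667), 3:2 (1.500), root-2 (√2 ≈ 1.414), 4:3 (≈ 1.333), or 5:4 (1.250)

2.10/1.60 ≈ 1.312. Nearest candidates are 4:3 (1.333, off by 0.021) and 5:4 (1.250, off by 0.062).

4:3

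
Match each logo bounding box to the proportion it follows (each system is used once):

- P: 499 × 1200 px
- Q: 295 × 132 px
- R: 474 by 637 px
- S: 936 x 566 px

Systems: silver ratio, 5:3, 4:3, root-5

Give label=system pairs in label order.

P=silver ratio, Q=root-5, R=4:3, S=5:3

P = 1200/499 ≈ 2.405 → silver ratio (2.414)
Q = 295/132 ≈ 2.235 → root-5 (2.236)
R = 637/474 ≈ 1.344 → 4:3 (1.333)
S = 936/566 ≈ 1.654 → 5:3 (1.667)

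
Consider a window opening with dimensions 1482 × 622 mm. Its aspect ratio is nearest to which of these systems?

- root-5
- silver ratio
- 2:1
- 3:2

silver ratio

1482/622 ≈ 2.383. Nearest candidates are silver ratio (2.414, off by 0.031) and root-5 (2.236, off by 0.147).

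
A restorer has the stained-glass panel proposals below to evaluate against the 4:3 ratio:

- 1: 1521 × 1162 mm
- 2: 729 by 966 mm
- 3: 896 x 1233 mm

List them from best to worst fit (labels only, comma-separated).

1: 1521/1162 ≈ 1.309 → |1.309 − 1.333| = 0.024
2: 966/729 ≈ 1.325 → |1.325 − 1.333| = 0.008
3: 1233/896 ≈ 1.376 → |1.376 − 1.333| = 0.043

2, 1, 3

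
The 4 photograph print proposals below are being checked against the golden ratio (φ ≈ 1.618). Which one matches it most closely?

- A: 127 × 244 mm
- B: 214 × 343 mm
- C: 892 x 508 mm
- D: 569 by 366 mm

B

Target golden ratio ≈ 1.618.
A: 1.921 (Δ0.303)  B: 1.603 (Δ0.015)  C: 1.756 (Δ0.138)  D: 1.555 (Δ0.063)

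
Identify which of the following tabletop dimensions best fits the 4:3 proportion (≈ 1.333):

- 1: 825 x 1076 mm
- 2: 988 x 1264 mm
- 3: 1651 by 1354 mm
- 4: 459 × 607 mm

Target 4:3 ≈ 1.333.
1: 1.304 (Δ0.029)  2: 1.279 (Δ0.054)  3: 1.219 (Δ0.114)  4: 1.322 (Δ0.011)

4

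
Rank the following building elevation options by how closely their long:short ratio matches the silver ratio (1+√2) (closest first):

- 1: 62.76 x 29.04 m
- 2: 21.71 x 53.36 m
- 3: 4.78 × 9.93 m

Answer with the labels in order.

2, 1, 3

1: 62.76/29.04 ≈ 2.161 → |2.161 − 2.414| = 0.253
2: 53.36/21.71 ≈ 2.458 → |2.458 − 2.414| = 0.044
3: 9.93/4.78 ≈ 2.077 → |2.077 − 2.414| = 0.337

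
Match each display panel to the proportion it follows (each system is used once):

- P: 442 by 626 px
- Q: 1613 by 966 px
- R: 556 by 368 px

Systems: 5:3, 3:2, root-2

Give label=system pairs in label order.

P=root-2, Q=5:3, R=3:2

P = 626/442 ≈ 1.416 → root-2 (1.414)
Q = 1613/966 ≈ 1.670 → 5:3 (1.667)
R = 556/368 ≈ 1.511 → 3:2 (1.500)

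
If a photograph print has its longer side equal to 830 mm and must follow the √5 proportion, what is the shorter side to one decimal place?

371.2 mm

root-5 ≈ 2.23607.
Shorter side = 830 ÷ 2.23607 ≈ 371.187 → 371.2 mm.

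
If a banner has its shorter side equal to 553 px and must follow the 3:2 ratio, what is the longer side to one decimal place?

829.5 px

3:2 = 1.50000.
Longer side = 553 × 1.50000 ≈ 829.500 → 829.5 px.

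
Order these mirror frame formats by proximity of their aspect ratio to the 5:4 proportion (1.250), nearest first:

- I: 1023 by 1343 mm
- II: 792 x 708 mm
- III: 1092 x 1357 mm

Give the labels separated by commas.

I: 1343/1023 ≈ 1.313 → |1.313 − 1.250| = 0.063
II: 792/708 ≈ 1.119 → |1.119 − 1.250| = 0.131
III: 1357/1092 ≈ 1.243 → |1.243 − 1.250| = 0.007

III, I, II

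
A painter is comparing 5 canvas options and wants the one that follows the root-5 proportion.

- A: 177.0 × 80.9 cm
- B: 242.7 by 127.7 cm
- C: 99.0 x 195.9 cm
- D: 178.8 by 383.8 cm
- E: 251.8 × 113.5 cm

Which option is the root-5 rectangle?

E

Ratios (long/short): A ≈ 2.188; B ≈ 1.901; C ≈ 1.979; D ≈ 2.147; E ≈ 2.219.
root-5 ≈ 2.236; option E is nearest (Δ 0.017).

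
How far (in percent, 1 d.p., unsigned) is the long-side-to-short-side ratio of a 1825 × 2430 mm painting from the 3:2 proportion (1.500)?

Ratio = 2430 / 1825 ≈ 1.3315.
Ideal 3:2 = 1.5000. |1.3315 − 1.5000| / 1.5000 ≈ 11.23% → 11.2%.

11.2%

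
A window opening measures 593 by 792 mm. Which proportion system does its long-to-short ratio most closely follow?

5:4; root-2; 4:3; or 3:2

4:3

792/593 ≈ 1.336. Nearest candidates are 4:3 (1.333, off by 0.003) and root-2 (1.414, off by 0.078).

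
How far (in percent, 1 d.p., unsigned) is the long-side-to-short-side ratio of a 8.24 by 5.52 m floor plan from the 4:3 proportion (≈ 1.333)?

Ratio = 8.24 / 5.52 ≈ 1.4928.
Ideal 4:3 ≈ 1.3333. |1.4928 − 1.3333| / 1.3333 ≈ 11.96% → 12.0%.

12.0%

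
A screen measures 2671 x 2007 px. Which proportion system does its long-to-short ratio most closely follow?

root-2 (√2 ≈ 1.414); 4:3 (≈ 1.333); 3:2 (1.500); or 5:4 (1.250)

4:3

Ratio = 2671 / 2007 ≈ 1.331.
Distances: root-2 1.414 (Δ 0.083); 4:3 1.333 (Δ 0.002); 3:2 1.500 (Δ 0.169); 5:4 1.250 (Δ 0.081).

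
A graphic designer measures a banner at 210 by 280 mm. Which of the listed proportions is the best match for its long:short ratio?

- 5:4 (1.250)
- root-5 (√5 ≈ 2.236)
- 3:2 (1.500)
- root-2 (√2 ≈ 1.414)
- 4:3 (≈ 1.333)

280/210 ≈ 1.333. Nearest candidates are 4:3 (1.333, off by 0.000) and root-2 (1.414, off by 0.081).

4:3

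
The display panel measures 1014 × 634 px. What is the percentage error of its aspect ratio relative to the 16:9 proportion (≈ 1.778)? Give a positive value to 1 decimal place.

Ratio = 1014 / 634 ≈ 1.5994.
Ideal 16:9 ≈ 1.7778. |1.5994 − 1.7778| / 1.7778 ≈ 10.03% → 10.0%.

10.0%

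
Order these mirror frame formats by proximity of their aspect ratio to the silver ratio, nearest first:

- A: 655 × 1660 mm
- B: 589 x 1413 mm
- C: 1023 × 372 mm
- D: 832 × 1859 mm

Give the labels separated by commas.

Ratios: A = 1660 / 655 ≈ 2.534; B = 1413 / 589 ≈ 2.399; C = 1023 / 372 ≈ 2.750; D = 1859 / 832 ≈ 2.234.
|Δ from 2.414|: A 0.120; B 0.015; C 0.336; D 0.180.

B, A, D, C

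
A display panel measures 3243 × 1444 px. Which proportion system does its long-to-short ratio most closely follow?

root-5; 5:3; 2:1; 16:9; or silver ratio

Ratio = 3243 / 1444 ≈ 2.246.
Distances: root-5 2.236 (Δ 0.010); 5:3 1.667 (Δ 0.579); 2:1 2.000 (Δ 0.246); 16:9 1.778 (Δ 0.468); silver ratio 2.414 (Δ 0.168).

root-5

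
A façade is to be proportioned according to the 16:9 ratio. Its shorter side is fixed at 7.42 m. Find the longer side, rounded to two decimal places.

13.19 m

16:9 ≈ 1.77778.
Longer side = 7.42 × 1.77778 ≈ 13.1911 → 13.19 m.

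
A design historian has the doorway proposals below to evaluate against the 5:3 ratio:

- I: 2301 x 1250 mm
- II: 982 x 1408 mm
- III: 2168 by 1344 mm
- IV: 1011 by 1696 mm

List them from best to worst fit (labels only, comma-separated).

IV, III, I, II

Ratios: I = 2301 / 1250 ≈ 1.841; II = 1408 / 982 ≈ 1.434; III = 2168 / 1344 ≈ 1.613; IV = 1696 / 1011 ≈ 1.678.
|Δ from 1.667|: I 0.174; II 0.233; III 0.054; IV 0.011.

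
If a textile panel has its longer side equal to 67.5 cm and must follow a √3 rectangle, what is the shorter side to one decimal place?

39.0 cm

root-3 ≈ 1.73205.
Shorter side = 67.5 ÷ 1.73205 ≈ 38.971 → 39.0 cm.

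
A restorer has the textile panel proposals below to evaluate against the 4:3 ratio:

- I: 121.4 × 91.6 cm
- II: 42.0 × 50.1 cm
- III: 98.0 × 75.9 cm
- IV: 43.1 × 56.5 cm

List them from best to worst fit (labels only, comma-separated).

I: 121.4/91.6 ≈ 1.325 → |1.325 − 1.333| = 0.008
II: 50.1/42.0 ≈ 1.193 → |1.193 − 1.333| = 0.140
III: 98.0/75.9 ≈ 1.291 → |1.291 − 1.333| = 0.042
IV: 56.5/43.1 ≈ 1.311 → |1.311 − 1.333| = 0.022

I, IV, III, II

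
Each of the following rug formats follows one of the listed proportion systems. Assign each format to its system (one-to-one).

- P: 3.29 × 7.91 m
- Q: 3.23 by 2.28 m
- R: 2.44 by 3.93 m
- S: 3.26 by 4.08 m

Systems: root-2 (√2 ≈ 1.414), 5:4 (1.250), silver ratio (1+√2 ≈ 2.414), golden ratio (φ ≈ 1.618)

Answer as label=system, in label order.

P = 7.91/3.29 ≈ 2.404 → silver ratio (2.414)
Q = 3.23/2.28 ≈ 1.417 → root-2 (1.414)
R = 3.93/2.44 ≈ 1.611 → golden ratio (1.618)
S = 4.08/3.26 ≈ 1.252 → 5:4 (1.250)

P=silver ratio, Q=root-2, R=golden ratio, S=5:4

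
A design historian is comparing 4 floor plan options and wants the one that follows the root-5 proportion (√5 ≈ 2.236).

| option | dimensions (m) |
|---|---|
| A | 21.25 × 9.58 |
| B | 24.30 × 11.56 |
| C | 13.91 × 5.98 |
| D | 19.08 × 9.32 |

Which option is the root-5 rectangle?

A

Target root-5 ≈ 2.236.
A: 2.218 (Δ0.018)  B: 2.102 (Δ0.134)  C: 2.326 (Δ0.090)  D: 2.047 (Δ0.189)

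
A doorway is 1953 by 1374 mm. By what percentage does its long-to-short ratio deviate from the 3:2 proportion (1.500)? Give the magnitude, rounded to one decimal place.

5.2%

Ratio = 1953 / 1374 ≈ 1.4214.
Ideal 3:2 = 1.5000. |1.4214 − 1.5000| / 1.5000 ≈ 5.24% → 5.2%.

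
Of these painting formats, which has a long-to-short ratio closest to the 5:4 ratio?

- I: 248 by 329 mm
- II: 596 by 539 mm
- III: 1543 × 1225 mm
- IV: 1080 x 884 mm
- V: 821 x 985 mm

III

Ratios (long/short): I ≈ 1.327; II ≈ 1.106; III ≈ 1.260; IV ≈ 1.222; V ≈ 1.200.
5:4 ≈ 1.250; option III is nearest (Δ 0.010).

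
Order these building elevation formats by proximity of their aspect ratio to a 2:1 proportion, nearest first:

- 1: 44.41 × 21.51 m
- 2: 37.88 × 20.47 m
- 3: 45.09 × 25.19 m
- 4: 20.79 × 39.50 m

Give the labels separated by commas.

1, 4, 2, 3

Ratios: 1 = 44.41 / 21.51 ≈ 2.065; 2 = 37.88 / 20.47 ≈ 1.851; 3 = 45.09 / 25.19 ≈ 1.790; 4 = 39.50 / 20.79 ≈ 1.900.
|Δ from 2.000|: 1 0.065; 2 0.149; 3 0.210; 4 0.100.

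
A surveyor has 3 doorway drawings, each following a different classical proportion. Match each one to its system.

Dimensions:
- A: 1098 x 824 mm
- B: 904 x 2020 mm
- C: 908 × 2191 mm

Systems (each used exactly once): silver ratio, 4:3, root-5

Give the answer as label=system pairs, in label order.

Ratios: A ≈ 1.333; B ≈ 2.235; C ≈ 2.413.
Targets: silver ratio ≈ 2.414; 4:3 ≈ 1.333; root-5 ≈ 2.236.

A=4:3, B=root-5, C=silver ratio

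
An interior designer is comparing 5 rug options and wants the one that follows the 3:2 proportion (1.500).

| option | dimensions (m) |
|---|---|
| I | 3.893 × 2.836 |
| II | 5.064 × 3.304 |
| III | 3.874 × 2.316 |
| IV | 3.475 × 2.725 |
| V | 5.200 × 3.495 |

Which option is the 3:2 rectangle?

V

Target 3:2 ≈ 1.500.
I: 1.373 (Δ0.127)  II: 1.533 (Δ0.033)  III: 1.673 (Δ0.173)  IV: 1.275 (Δ0.225)  V: 1.488 (Δ0.012)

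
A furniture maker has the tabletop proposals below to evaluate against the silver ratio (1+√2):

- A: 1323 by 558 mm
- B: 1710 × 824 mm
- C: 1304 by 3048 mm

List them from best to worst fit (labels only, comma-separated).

A: 1323/558 ≈ 2.371 → |2.371 − 2.414| = 0.043
B: 1710/824 ≈ 2.075 → |2.075 − 2.414| = 0.339
C: 3048/1304 ≈ 2.337 → |2.337 − 2.414| = 0.077

A, C, B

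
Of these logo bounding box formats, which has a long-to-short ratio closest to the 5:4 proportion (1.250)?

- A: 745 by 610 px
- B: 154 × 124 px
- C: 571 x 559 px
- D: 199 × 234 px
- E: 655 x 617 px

Ratios (long/short): A ≈ 1.221; B ≈ 1.242; C ≈ 1.021; D ≈ 1.176; E ≈ 1.062.
5:4 ≈ 1.250; option B is nearest (Δ 0.008).

B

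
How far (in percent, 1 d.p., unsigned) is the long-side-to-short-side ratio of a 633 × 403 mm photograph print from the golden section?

Ratio = 633 / 403 ≈ 1.5707.
Ideal golden ratio ≈ 1.6180. |1.5707 − 1.6180| / 1.6180 ≈ 2.92% → 2.9%.

2.9%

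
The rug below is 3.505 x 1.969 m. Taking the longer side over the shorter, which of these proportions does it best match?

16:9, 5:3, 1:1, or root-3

3.505/1.969 ≈ 1.780. Nearest candidates are 16:9 (1.778, off by 0.002) and root-3 (1.732, off by 0.048).

16:9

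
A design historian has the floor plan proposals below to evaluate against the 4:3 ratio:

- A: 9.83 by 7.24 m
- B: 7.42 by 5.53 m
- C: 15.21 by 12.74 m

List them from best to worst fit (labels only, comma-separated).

B, A, C

A: 9.83/7.24 ≈ 1.358 → |1.358 − 1.333| = 0.025
B: 7.42/5.53 ≈ 1.342 → |1.342 − 1.333| = 0.009
C: 15.21/12.74 ≈ 1.194 → |1.194 − 1.333| = 0.139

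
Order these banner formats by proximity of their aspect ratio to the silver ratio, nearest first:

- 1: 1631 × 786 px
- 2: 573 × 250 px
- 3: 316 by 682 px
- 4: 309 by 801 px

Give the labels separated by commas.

2, 4, 3, 1

1: 1631/786 ≈ 2.075 → |2.075 − 2.414| = 0.339
2: 573/250 ≈ 2.292 → |2.292 − 2.414| = 0.122
3: 682/316 ≈ 2.158 → |2.158 − 2.414| = 0.256
4: 801/309 ≈ 2.592 → |2.592 − 2.414| = 0.178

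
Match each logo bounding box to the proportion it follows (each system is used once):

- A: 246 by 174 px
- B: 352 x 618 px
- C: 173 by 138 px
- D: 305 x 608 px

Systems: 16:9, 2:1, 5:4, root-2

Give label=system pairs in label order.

A = 246/174 ≈ 1.414 → root-2 (1.414)
B = 618/352 ≈ 1.756 → 16:9 (1.778)
C = 173/138 ≈ 1.254 → 5:4 (1.250)
D = 608/305 ≈ 1.993 → 2:1 (2.000)

A=root-2, B=16:9, C=5:4, D=2:1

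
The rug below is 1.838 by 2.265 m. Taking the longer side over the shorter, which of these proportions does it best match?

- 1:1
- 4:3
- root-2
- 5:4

5:4

2.265/1.838 ≈ 1.232. Nearest candidates are 5:4 (1.250, off by 0.018) and 4:3 (1.333, off by 0.101).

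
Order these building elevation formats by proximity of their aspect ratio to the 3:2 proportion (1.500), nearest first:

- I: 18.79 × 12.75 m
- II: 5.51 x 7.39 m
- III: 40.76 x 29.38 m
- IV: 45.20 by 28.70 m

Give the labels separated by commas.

I, IV, III, II

I: 18.79/12.75 ≈ 1.474 → |1.474 − 1.500| = 0.026
II: 7.39/5.51 ≈ 1.341 → |1.341 − 1.500| = 0.159
III: 40.76/29.38 ≈ 1.387 → |1.387 − 1.500| = 0.113
IV: 45.20/28.70 ≈ 1.575 → |1.575 − 1.500| = 0.075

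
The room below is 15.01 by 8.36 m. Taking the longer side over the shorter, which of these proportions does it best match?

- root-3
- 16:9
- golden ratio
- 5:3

16:9

Ratio = 15.01 / 8.36 ≈ 1.795.
Distances: root-3 1.732 (Δ 0.063); 16:9 1.778 (Δ 0.017); golden ratio 1.618 (Δ 0.177); 5:3 1.667 (Δ 0.128).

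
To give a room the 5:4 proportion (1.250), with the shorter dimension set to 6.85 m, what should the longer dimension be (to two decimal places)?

8.56 m

5:4 = 1.25000.
Longer side = 6.85 × 1.25000 ≈ 8.5625 → 8.56 m.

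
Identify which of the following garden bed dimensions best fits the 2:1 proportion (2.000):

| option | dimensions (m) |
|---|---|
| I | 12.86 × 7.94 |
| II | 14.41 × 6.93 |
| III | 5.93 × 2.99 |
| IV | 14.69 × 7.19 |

III

Target 2:1 ≈ 2.000.
I: 1.620 (Δ0.380)  II: 2.079 (Δ0.079)  III: 1.983 (Δ0.017)  IV: 2.043 (Δ0.043)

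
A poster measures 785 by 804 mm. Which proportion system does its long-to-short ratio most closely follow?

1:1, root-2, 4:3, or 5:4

Ratio = 804 / 785 ≈ 1.024.
Distances: 1:1 1.000 (Δ 0.024); root-2 1.414 (Δ 0.390); 4:3 1.333 (Δ 0.309); 5:4 1.250 (Δ 0.226).

1:1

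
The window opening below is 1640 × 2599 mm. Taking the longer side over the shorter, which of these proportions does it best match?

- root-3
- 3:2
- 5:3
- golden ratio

Ratio = 2599 / 1640 ≈ 1.585.
Distances: root-3 1.732 (Δ 0.147); 3:2 1.500 (Δ 0.085); 5:3 1.667 (Δ 0.082); golden ratio 1.618 (Δ 0.033).

golden ratio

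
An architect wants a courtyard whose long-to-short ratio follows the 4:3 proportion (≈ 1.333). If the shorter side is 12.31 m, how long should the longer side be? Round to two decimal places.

16.41 m

4:3 ≈ 1.33333.
Longer side = 12.31 × 1.33333 ≈ 16.4133 → 16.41 m.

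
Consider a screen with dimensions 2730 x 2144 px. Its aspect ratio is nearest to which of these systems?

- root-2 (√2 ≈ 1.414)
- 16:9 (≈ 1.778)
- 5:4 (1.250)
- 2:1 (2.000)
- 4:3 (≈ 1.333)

2730/2144 ≈ 1.273. Nearest candidates are 5:4 (1.250, off by 0.023) and 4:3 (1.333, off by 0.060).

5:4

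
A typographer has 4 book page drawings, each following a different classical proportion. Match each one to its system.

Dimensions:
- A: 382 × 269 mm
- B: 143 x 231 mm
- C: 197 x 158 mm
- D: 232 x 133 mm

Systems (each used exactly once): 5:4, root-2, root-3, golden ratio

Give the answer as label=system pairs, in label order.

Ratios: A ≈ 1.420; B ≈ 1.615; C ≈ 1.247; D ≈ 1.744.
Targets: 5:4 ≈ 1.250; root-2 ≈ 1.414; root-3 ≈ 1.732; golden ratio ≈ 1.618.

A=root-2, B=golden ratio, C=5:4, D=root-3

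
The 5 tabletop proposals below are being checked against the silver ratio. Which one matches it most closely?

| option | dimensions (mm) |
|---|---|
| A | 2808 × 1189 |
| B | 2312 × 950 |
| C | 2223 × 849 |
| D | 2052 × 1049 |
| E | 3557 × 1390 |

Target silver ratio ≈ 2.414.
A: 2.362 (Δ0.052)  B: 2.434 (Δ0.020)  C: 2.618 (Δ0.204)  D: 1.956 (Δ0.458)  E: 2.559 (Δ0.145)

B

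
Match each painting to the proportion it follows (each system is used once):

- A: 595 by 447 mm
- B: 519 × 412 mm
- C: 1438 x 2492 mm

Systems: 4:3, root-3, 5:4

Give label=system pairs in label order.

A = 595/447 ≈ 1.331 → 4:3 (1.333)
B = 519/412 ≈ 1.260 → 5:4 (1.250)
C = 2492/1438 ≈ 1.733 → root-3 (1.732)

A=4:3, B=5:4, C=root-3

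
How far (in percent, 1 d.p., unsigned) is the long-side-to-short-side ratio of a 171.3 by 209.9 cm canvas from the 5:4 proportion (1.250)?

2.0%

Ratio = 209.9 / 171.3 ≈ 1.2253.
Ideal 5:4 = 1.2500. |1.2253 − 1.2500| / 1.2500 ≈ 1.98% → 2.0%.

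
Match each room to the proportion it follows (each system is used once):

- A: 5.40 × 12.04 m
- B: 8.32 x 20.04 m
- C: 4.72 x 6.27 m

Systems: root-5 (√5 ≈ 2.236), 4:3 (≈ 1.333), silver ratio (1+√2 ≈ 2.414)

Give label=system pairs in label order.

A=root-5, B=silver ratio, C=4:3

Ratios: A ≈ 2.230; B ≈ 2.409; C ≈ 1.328.
Targets: root-5 ≈ 2.236; 4:3 ≈ 1.333; silver ratio ≈ 2.414.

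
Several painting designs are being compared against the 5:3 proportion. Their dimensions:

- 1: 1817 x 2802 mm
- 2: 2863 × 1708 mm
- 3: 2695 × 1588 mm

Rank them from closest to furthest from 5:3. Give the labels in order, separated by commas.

2, 3, 1

1: 2802/1817 ≈ 1.542 → |1.542 − 1.667| = 0.125
2: 2863/1708 ≈ 1.676 → |1.676 − 1.667| = 0.009
3: 2695/1588 ≈ 1.697 → |1.697 − 1.667| = 0.030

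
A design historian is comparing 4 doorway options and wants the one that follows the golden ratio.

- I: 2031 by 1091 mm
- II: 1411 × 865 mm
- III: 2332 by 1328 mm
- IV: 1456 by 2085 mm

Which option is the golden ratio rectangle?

Ratios (long/short): I ≈ 1.862; II ≈ 1.631; III ≈ 1.756; IV ≈ 1.432.
golden ratio ≈ 1.618; option II is nearest (Δ 0.013).

II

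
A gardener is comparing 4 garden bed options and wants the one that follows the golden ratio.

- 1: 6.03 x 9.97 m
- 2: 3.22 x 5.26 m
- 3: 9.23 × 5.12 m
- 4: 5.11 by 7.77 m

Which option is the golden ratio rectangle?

2

Ratios (long/short): 1 ≈ 1.653; 2 ≈ 1.634; 3 ≈ 1.803; 4 ≈ 1.521.
golden ratio ≈ 1.618; option 2 is nearest (Δ 0.016).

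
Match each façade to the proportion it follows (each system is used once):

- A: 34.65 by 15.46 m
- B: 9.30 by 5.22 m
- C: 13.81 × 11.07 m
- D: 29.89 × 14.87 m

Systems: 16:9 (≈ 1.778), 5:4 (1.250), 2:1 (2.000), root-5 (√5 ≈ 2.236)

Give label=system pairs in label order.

Ratios: A ≈ 2.241; B ≈ 1.782; C ≈ 1.248; D ≈ 2.010.
Targets: 16:9 ≈ 1.778; 5:4 ≈ 1.250; 2:1 ≈ 2.000; root-5 ≈ 2.236.

A=root-5, B=16:9, C=5:4, D=2:1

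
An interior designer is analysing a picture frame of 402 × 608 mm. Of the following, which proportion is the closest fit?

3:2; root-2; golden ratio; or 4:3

Ratio = 608 / 402 ≈ 1.512.
Distances: 3:2 1.500 (Δ 0.012); root-2 1.414 (Δ 0.098); golden ratio 1.618 (Δ 0.106); 4:3 1.333 (Δ 0.179).

3:2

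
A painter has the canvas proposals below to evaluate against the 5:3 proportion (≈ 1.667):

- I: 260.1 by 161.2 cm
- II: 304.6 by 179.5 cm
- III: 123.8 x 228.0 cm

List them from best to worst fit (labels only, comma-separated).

I: 260.1/161.2 ≈ 1.614 → |1.614 − 1.667| = 0.053
II: 304.6/179.5 ≈ 1.697 → |1.697 − 1.667| = 0.030
III: 228.0/123.8 ≈ 1.842 → |1.842 − 1.667| = 0.175

II, I, III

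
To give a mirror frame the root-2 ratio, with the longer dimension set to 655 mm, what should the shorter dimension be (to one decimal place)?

463.2 mm

root-2 ≈ 1.41421.
Shorter side = 655 ÷ 1.41421 ≈ 463.156 → 463.2 mm.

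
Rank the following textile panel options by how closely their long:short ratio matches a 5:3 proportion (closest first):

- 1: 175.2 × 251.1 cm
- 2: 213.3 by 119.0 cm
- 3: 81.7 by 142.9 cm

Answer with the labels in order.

3, 2, 1

Ratios: 1 = 251.1 / 175.2 ≈ 1.433; 2 = 213.3 / 119.0 ≈ 1.792; 3 = 142.9 / 81.7 ≈ 1.749.
|Δ from 1.667|: 1 0.234; 2 0.125; 3 0.082.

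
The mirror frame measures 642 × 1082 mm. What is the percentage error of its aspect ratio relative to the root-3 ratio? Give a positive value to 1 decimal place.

2.7%

Ratio = 1082 / 642 ≈ 1.6854.
Ideal root-3 ≈ 1.7321. |1.6854 − 1.7321| / 1.7321 ≈ 2.70% → 2.7%.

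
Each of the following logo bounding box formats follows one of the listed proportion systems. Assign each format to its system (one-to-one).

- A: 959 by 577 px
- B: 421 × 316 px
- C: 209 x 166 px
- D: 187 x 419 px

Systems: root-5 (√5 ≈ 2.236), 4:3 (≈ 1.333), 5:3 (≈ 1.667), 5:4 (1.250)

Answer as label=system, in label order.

A=5:3, B=4:3, C=5:4, D=root-5

A = 959/577 ≈ 1.662 → 5:3 (1.667)
B = 421/316 ≈ 1.332 → 4:3 (1.333)
C = 209/166 ≈ 1.259 → 5:4 (1.250)
D = 419/187 ≈ 2.241 → root-5 (2.236)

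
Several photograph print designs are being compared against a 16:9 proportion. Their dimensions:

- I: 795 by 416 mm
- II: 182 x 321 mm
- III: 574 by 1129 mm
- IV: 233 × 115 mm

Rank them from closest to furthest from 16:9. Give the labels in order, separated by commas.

Ratios: I = 795 / 416 ≈ 1.911; II = 321 / 182 ≈ 1.764; III = 1129 / 574 ≈ 1.967; IV = 233 / 115 ≈ 2.026.
|Δ from 1.778|: I 0.133; II 0.014; III 0.189; IV 0.248.

II, I, III, IV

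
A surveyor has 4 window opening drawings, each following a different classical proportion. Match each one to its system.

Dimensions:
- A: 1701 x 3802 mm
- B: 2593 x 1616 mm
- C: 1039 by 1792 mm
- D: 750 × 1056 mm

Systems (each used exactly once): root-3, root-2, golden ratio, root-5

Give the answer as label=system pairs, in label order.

A=root-5, B=golden ratio, C=root-3, D=root-2

Ratios: A ≈ 2.235; B ≈ 1.605; C ≈ 1.725; D ≈ 1.408.
Targets: root-3 ≈ 1.732; root-2 ≈ 1.414; golden ratio ≈ 1.618; root-5 ≈ 2.236.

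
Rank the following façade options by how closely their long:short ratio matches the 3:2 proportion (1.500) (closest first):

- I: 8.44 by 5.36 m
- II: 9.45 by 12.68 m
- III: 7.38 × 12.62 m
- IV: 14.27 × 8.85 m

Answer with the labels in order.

I, IV, II, III

I: 8.44/5.36 ≈ 1.575 → |1.575 − 1.500| = 0.075
II: 12.68/9.45 ≈ 1.342 → |1.342 − 1.500| = 0.158
III: 12.62/7.38 ≈ 1.710 → |1.710 − 1.500| = 0.210
IV: 14.27/8.85 ≈ 1.612 → |1.612 − 1.500| = 0.112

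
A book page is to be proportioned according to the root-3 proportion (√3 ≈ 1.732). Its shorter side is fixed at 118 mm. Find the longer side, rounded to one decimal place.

root-3 ≈ 1.73205.
Longer side = 118 × 1.73205 ≈ 204.382 → 204.4 mm.

204.4 mm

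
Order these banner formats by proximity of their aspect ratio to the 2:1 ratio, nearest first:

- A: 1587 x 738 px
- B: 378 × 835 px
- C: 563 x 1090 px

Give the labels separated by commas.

Ratios: A = 1587 / 738 ≈ 2.150; B = 835 / 378 ≈ 2.209; C = 1090 / 563 ≈ 1.936.
|Δ from 2.000|: A 0.150; B 0.209; C 0.064.

C, A, B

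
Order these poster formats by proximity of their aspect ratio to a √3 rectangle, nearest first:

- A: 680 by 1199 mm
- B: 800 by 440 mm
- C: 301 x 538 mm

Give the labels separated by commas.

A: 1199/680 ≈ 1.763 → |1.763 − 1.732| = 0.031
B: 800/440 ≈ 1.818 → |1.818 − 1.732| = 0.086
C: 538/301 ≈ 1.787 → |1.787 − 1.732| = 0.055

A, C, B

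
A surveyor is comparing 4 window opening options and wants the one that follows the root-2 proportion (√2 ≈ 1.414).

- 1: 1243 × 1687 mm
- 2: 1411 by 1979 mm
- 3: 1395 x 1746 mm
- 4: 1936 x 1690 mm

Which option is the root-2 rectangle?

2

Ratios (long/short): 1 ≈ 1.357; 2 ≈ 1.403; 3 ≈ 1.252; 4 ≈ 1.146.
root-2 ≈ 1.414; option 2 is nearest (Δ 0.011).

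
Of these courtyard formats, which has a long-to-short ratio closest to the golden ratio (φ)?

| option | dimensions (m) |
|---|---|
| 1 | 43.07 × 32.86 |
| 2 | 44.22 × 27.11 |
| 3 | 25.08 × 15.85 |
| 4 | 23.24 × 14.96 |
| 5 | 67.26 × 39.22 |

2

Target golden ratio ≈ 1.618.
1: 1.311 (Δ0.307)  2: 1.631 (Δ0.013)  3: 1.582 (Δ0.036)  4: 1.553 (Δ0.065)  5: 1.715 (Δ0.097)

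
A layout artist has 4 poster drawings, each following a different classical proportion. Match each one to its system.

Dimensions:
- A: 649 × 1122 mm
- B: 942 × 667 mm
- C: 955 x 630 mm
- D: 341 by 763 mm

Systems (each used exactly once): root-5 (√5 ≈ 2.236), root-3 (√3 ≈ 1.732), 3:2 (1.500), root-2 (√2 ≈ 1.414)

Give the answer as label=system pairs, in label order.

Ratios: A ≈ 1.729; B ≈ 1.412; C ≈ 1.516; D ≈ 2.238.
Targets: root-5 ≈ 2.236; root-3 ≈ 1.732; 3:2 ≈ 1.500; root-2 ≈ 1.414.

A=root-3, B=root-2, C=3:2, D=root-5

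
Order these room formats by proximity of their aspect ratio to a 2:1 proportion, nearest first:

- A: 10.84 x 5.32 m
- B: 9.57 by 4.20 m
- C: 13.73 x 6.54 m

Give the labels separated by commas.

Ratios: A = 10.84 / 5.32 ≈ 2.038; B = 9.57 / 4.20 ≈ 2.279; C = 13.73 / 6.54 ≈ 2.099.
|Δ from 2.000|: A 0.038; B 0.279; C 0.099.

A, C, B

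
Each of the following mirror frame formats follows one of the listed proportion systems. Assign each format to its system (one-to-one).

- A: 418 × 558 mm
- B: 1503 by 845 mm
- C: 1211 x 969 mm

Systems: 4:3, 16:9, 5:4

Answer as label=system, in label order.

A = 558/418 ≈ 1.335 → 4:3 (1.333)
B = 1503/845 ≈ 1.779 → 16:9 (1.778)
C = 1211/969 ≈ 1.250 → 5:4 (1.250)

A=4:3, B=16:9, C=5:4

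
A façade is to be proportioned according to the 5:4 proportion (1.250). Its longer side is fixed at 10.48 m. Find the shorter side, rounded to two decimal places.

5:4 = 1.25000.
Shorter side = 10.48 ÷ 1.25000 ≈ 8.3840 → 8.38 m.

8.38 m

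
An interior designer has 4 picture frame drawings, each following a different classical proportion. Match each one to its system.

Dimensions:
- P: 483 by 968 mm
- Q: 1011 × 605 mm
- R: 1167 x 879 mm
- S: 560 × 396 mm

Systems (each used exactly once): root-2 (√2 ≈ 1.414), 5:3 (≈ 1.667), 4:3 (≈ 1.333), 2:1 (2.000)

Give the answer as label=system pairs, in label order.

P=2:1, Q=5:3, R=4:3, S=root-2

P = 968/483 ≈ 2.004 → 2:1 (2.000)
Q = 1011/605 ≈ 1.671 → 5:3 (1.667)
R = 1167/879 ≈ 1.328 → 4:3 (1.333)
S = 560/396 ≈ 1.414 → root-2 (1.414)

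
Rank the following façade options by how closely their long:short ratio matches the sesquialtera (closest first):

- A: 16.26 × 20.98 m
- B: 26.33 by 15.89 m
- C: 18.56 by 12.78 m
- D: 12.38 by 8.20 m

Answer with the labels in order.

A: 20.98/16.26 ≈ 1.290 → |1.290 − 1.500| = 0.210
B: 26.33/15.89 ≈ 1.657 → |1.657 − 1.500| = 0.157
C: 18.56/12.78 ≈ 1.452 → |1.452 − 1.500| = 0.048
D: 12.38/8.20 ≈ 1.510 → |1.510 − 1.500| = 0.010

D, C, B, A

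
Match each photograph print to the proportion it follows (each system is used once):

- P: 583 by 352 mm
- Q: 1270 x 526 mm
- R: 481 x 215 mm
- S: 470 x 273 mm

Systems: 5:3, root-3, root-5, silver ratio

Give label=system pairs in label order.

P=5:3, Q=silver ratio, R=root-5, S=root-3

Ratios: P ≈ 1.656; Q ≈ 2.414; R ≈ 2.237; S ≈ 1.722.
Targets: 5:3 ≈ 1.667; root-3 ≈ 1.732; root-5 ≈ 2.236; silver ratio ≈ 2.414.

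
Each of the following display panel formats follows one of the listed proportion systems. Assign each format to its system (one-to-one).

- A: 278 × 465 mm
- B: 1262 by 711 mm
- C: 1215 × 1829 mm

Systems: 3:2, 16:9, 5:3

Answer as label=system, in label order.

A = 465/278 ≈ 1.673 → 5:3 (1.667)
B = 1262/711 ≈ 1.775 → 16:9 (1.778)
C = 1829/1215 ≈ 1.505 → 3:2 (1.500)

A=5:3, B=16:9, C=3:2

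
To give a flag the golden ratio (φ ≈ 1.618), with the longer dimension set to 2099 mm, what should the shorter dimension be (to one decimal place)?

1297.3 mm

golden ratio ≈ 1.61803.
Shorter side = 2099 ÷ 1.61803 ≈ 1297.257 → 1297.3 mm.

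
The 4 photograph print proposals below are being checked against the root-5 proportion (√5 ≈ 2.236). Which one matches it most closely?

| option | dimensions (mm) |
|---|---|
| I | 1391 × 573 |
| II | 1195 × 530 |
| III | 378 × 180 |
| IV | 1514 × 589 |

II

Ratios (long/short): I ≈ 2.428; II ≈ 2.255; III ≈ 2.100; IV ≈ 2.570.
root-5 ≈ 2.236; option II is nearest (Δ 0.019).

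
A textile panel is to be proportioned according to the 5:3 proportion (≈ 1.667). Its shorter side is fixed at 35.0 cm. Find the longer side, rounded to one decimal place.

58.3 cm

5:3 ≈ 1.66667.
Longer side = 35.0 × 1.66667 ≈ 58.333 → 58.3 cm.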